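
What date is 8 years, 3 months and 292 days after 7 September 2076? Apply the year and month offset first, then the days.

Adding 8 years, 3 months and 292 days from September 7, 2076: first the month/year part, then the days.
+8 years → 2084; month 9 + 3 = 12 → December 2084.
Day 7 is valid in December, giving December 7, 2084.
Now add 292 days from December 7, 2084.
December has 31 days, so 31 − 7 = 24 days remain after December 7, 2084; 292 − 24 = 268 left.
January 2085 has 31 days: 268 − 31 = 237 left.
February 2085 has 28 days (2085 is not a leap year): 237 − 28 = 209 left.
March 2085 has 31 days: 209 − 31 = 178 left.
April 2085 has 30 days: 178 − 30 = 148 left.
May 2085 has 31 days: 148 − 31 = 117 left.
June 2085 has 30 days: 117 − 30 = 87 left.
July 2085 has 31 days: 87 − 31 = 56 left.
August 2085 has 31 days: 56 − 31 = 25 left.
25 days into September 2085 → September 25, 2085.

September 25, 2085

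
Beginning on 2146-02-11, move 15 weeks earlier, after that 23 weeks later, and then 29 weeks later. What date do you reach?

October 28, 2146

Going back 15 weeks (= 105 days) from February 11, 2146:
Going back 11 days from February 11, 2146 reaches the end of the previous month; 105 − 11 = 94 left.
January 2146 has 31 days: 94 − 31 = 63 left.
December 2145 has 31 days: 63 − 31 = 32 left.
November 2145 has 30 days: 32 − 30 = 2 left.
October 2145 has 31 days; 31 − 2 = 29 → October 29, 2145.
Counting forward 23 weeks (= 161 days) from October 29, 2145:
October has 31 days, so 31 − 29 = 2 days remain after October 29, 2145; 161 − 2 = 159 left.
November 2145 has 30 days: 159 − 30 = 129 left.
December 2145 has 31 days: 129 − 31 = 98 left.
January 2146 has 31 days: 98 − 31 = 67 left.
February 2146 has 28 days (2146 is not a leap year): 67 − 28 = 39 left.
March 2146 has 31 days: 39 − 31 = 8 left.
8 days into April 2146 → April 8, 2146.
Advancing 29 weeks (= 203 days) from April 8, 2146:
April has 30 days, so 30 − 8 = 22 days remain after April 8, 2146; 203 − 22 = 181 left.
May 2146 has 31 days: 181 − 31 = 150 left.
June 2146 has 30 days: 150 − 30 = 120 left.
July 2146 has 31 days: 120 − 31 = 89 left.
August 2146 has 31 days: 89 − 31 = 58 left.
September 2146 has 30 days: 58 − 30 = 28 left.
28 days into October 2146 → October 28, 2146.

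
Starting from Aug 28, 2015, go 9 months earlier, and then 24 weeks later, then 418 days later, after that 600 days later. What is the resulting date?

February 26, 2018

Going back 9 months from August 28, 2015:
month 8 − 9 = -1, which is month 11 of year 2014 → November 2014.
Day 28 is valid in November, giving November 28, 2014.
Advancing 24 weeks (= 168 days) from November 28, 2014:
November has 30 days, so 30 − 28 = 2 days remain after November 28, 2014; 168 − 2 = 166 left.
December 2014 has 31 days: 166 − 31 = 135 left.
January 2015 has 31 days: 135 − 31 = 104 left.
February 2015 has 28 days (2015 is not a leap year): 104 − 28 = 76 left.
March 2015 has 31 days: 76 − 31 = 45 left.
April 2015 has 30 days: 45 − 30 = 15 left.
15 days into May 2015 → May 15, 2015.
Adding 418 days from May 15, 2015:
May has 31 days, so 31 − 15 = 16 days remain after May 15, 2015; 418 − 16 = 402 left.
June 2015 has 30 days: 402 − 30 = 372 left.
July 2015 has 31 days: 372 − 31 = 341 left.
August 2015 has 31 days: 341 − 31 = 310 left.
September 2015 has 30 days: 310 − 30 = 280 left.
October 2015 has 31 days: 280 − 31 = 249 left.
November 2015 has 30 days: 249 − 30 = 219 left.
December 2015 has 31 days: 219 − 31 = 188 left.
January 2016 has 31 days: 188 − 31 = 157 left.
February 2016 has 29 days (2016 is a leap year): 157 − 29 = 128 left.
March 2016 has 31 days: 128 − 31 = 97 left.
April 2016 has 30 days: 97 − 30 = 67 left.
May 2016 has 31 days: 67 − 31 = 36 left.
June 2016 has 30 days: 36 − 30 = 6 left.
6 days into July 2016 → July 6, 2016.
Counting forward 600 days from July 6, 2016:
July has 31 days, so 31 − 6 = 25 days remain after July 6, 2016; 600 − 25 = 575 left.
August 2016 has 31 days: 575 − 31 = 544 left.
September 2016 has 30 days: 544 − 30 = 514 left.
October 2016 has 31 days: 514 − 31 = 483 left.
November 2016 has 30 days: 483 − 30 = 453 left.
December 2016 has 31 days: 453 − 31 = 422 left.
January 2017 has 31 days: 422 − 31 = 391 left.
February 2017 has 28 days (2017 is not a leap year): 391 − 28 = 363 left.
March 2017 has 31 days: 363 − 31 = 332 left.
April 2017 has 30 days: 332 − 30 = 302 left.
May 2017 has 31 days: 302 − 31 = 271 left.
June 2017 has 30 days: 271 − 30 = 241 left.
July 2017 has 31 days: 241 − 31 = 210 left.
August 2017 has 31 days: 210 − 31 = 179 left.
September 2017 has 30 days: 179 − 30 = 149 left.
October 2017 has 31 days: 149 − 31 = 118 left.
November 2017 has 30 days: 118 − 30 = 88 left.
December 2017 has 31 days: 88 − 31 = 57 left.
January 2018 has 31 days: 57 − 31 = 26 left.
26 days into February 2018 → February 26, 2018.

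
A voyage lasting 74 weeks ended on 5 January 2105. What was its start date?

August 6, 2103

Subtracting 74 weeks = 518 days from January 5, 2105.
Going back 5 days from January 5, 2105 reaches the end of the previous month; 518 − 5 = 513 left.
December 2104 has 31 days: 513 − 31 = 482 left.
November 2104 has 30 days: 482 − 30 = 452 left.
October 2104 has 31 days: 452 − 31 = 421 left.
September 2104 has 30 days: 421 − 30 = 391 left.
August 2104 has 31 days: 391 − 31 = 360 left.
July 2104 has 31 days: 360 − 31 = 329 left.
June 2104 has 30 days: 329 − 30 = 299 left.
May 2104 has 31 days: 299 − 31 = 268 left.
April 2104 has 30 days: 268 − 30 = 238 left.
March 2104 has 31 days: 238 − 31 = 207 left.
February 2104 has 29 days (2104 is a leap year): 207 − 29 = 178 left.
January 2104 has 31 days: 178 − 31 = 147 left.
December 2103 has 31 days: 147 − 31 = 116 left.
November 2103 has 30 days: 116 − 30 = 86 left.
October 2103 has 31 days: 86 − 31 = 55 left.
September 2103 has 30 days: 55 − 30 = 25 left.
August 2103 has 31 days; 31 − 25 = 6 → August 6, 2103.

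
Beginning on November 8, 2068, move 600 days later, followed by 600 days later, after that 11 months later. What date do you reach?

January 21, 2073

Counting forward 600 days from November 8, 2068:
November has 30 days, so 30 − 8 = 22 days remain after November 8, 2068; 600 − 22 = 578 left.
December 2068 has 31 days: 578 − 31 = 547 left.
January 2069 has 31 days: 547 − 31 = 516 left.
February 2069 has 28 days (2069 is not a leap year): 516 − 28 = 488 left.
March 2069 has 31 days: 488 − 31 = 457 left.
April 2069 has 30 days: 457 − 30 = 427 left.
May 2069 has 31 days: 427 − 31 = 396 left.
June 2069 has 30 days: 396 − 30 = 366 left.
July 2069 has 31 days: 366 − 31 = 335 left.
August 2069 has 31 days: 335 − 31 = 304 left.
September 2069 has 30 days: 304 − 30 = 274 left.
October 2069 has 31 days: 274 − 31 = 243 left.
November 2069 has 30 days: 243 − 30 = 213 left.
December 2069 has 31 days: 213 − 31 = 182 left.
January 2070 has 31 days: 182 − 31 = 151 left.
February 2070 has 28 days (2070 is not a leap year): 151 − 28 = 123 left.
March 2070 has 31 days: 123 − 31 = 92 left.
April 2070 has 30 days: 92 − 30 = 62 left.
May 2070 has 31 days: 62 − 31 = 31 left.
June 2070 has 30 days: 31 − 30 = 1 left.
1 day into July 2070 → July 1, 2070.
Adding 600 days from July 1, 2070:
July has 31 days, so 31 − 1 = 30 days remain after July 1, 2070; 600 − 30 = 570 left.
August 2070 has 31 days: 570 − 31 = 539 left.
September 2070 has 30 days: 539 − 30 = 509 left.
October 2070 has 31 days: 509 − 31 = 478 left.
November 2070 has 30 days: 478 − 30 = 448 left.
December 2070 has 31 days: 448 − 31 = 417 left.
January 2071 has 31 days: 417 − 31 = 386 left.
February 2071 has 28 days (2071 is not a leap year): 386 − 28 = 358 left.
March 2071 has 31 days: 358 − 31 = 327 left.
April 2071 has 30 days: 327 − 30 = 297 left.
May 2071 has 31 days: 297 − 31 = 266 left.
June 2071 has 30 days: 266 − 30 = 236 left.
July 2071 has 31 days: 236 − 31 = 205 left.
August 2071 has 31 days: 205 − 31 = 174 left.
September 2071 has 30 days: 174 − 30 = 144 left.
October 2071 has 31 days: 144 − 31 = 113 left.
November 2071 has 30 days: 113 − 30 = 83 left.
December 2071 has 31 days: 83 − 31 = 52 left.
January 2072 has 31 days: 52 − 31 = 21 left.
21 days into February 2072 → February 21, 2072.
Advancing 11 months from February 21, 2072:
month 2 + 11 = 13, which is month 1 of year 2073 → January 2073.
Day 21 is valid in January, giving January 21, 2073.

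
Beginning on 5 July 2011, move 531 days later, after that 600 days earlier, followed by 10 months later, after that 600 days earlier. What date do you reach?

Advancing 531 days from July 5, 2011:
July has 31 days, so 31 − 5 = 26 days remain after July 5, 2011; 531 − 26 = 505 left.
August 2011 has 31 days: 505 − 31 = 474 left.
September 2011 has 30 days: 474 − 30 = 444 left.
October 2011 has 31 days: 444 − 31 = 413 left.
November 2011 has 30 days: 413 − 30 = 383 left.
December 2011 has 31 days: 383 − 31 = 352 left.
January 2012 has 31 days: 352 − 31 = 321 left.
February 2012 has 29 days (2012 is a leap year): 321 − 29 = 292 left.
March 2012 has 31 days: 292 − 31 = 261 left.
April 2012 has 30 days: 261 − 30 = 231 left.
May 2012 has 31 days: 231 − 31 = 200 left.
June 2012 has 30 days: 200 − 30 = 170 left.
July 2012 has 31 days: 170 − 31 = 139 left.
August 2012 has 31 days: 139 − 31 = 108 left.
September 2012 has 30 days: 108 − 30 = 78 left.
October 2012 has 31 days: 78 − 31 = 47 left.
November 2012 has 30 days: 47 − 30 = 17 left.
17 days into December 2012 → December 17, 2012.
Counting back 600 days from December 17, 2012:
Going back 17 days from December 17, 2012 reaches the end of the previous month; 600 − 17 = 583 left.
November 2012 has 30 days: 583 − 30 = 553 left.
October 2012 has 31 days: 553 − 31 = 522 left.
September 2012 has 30 days: 522 − 30 = 492 left.
August 2012 has 31 days: 492 − 31 = 461 left.
July 2012 has 31 days: 461 − 31 = 430 left.
June 2012 has 30 days: 430 − 30 = 400 left.
May 2012 has 31 days: 400 − 31 = 369 left.
April 2012 has 30 days: 369 − 30 = 339 left.
March 2012 has 31 days: 339 − 31 = 308 left.
February 2012 has 29 days (2012 is a leap year): 308 − 29 = 279 left.
January 2012 has 31 days: 279 − 31 = 248 left.
December 2011 has 31 days: 248 − 31 = 217 left.
November 2011 has 30 days: 217 − 30 = 187 left.
October 2011 has 31 days: 187 − 31 = 156 left.
September 2011 has 30 days: 156 − 30 = 126 left.
August 2011 has 31 days: 126 − 31 = 95 left.
July 2011 has 31 days: 95 − 31 = 64 left.
June 2011 has 30 days: 64 − 30 = 34 left.
May 2011 has 31 days: 34 − 31 = 3 left.
April 2011 has 30 days; 30 − 3 = 27 → April 27, 2011.
Advancing 10 months from April 27, 2011:
month 4 + 10 = 14, which is month 2 of year 2012 → February 2012.
Day 27 is valid in February, giving February 27, 2012.
Going back 600 days from February 27, 2012:
Going back 27 days from February 27, 2012 reaches the end of the previous month; 600 − 27 = 573 left.
January 2012 has 31 days: 573 − 31 = 542 left.
December 2011 has 31 days: 542 − 31 = 511 left.
November 2011 has 30 days: 511 − 30 = 481 left.
October 2011 has 31 days: 481 − 31 = 450 left.
September 2011 has 30 days: 450 − 30 = 420 left.
August 2011 has 31 days: 420 − 31 = 389 left.
July 2011 has 31 days: 389 − 31 = 358 left.
June 2011 has 30 days: 358 − 30 = 328 left.
May 2011 has 31 days: 328 − 31 = 297 left.
April 2011 has 30 days: 297 − 30 = 267 left.
March 2011 has 31 days: 267 − 31 = 236 left.
February 2011 has 28 days (2011 is not a leap year): 236 − 28 = 208 left.
January 2011 has 31 days: 208 − 31 = 177 left.
December 2010 has 31 days: 177 − 31 = 146 left.
November 2010 has 30 days: 146 − 30 = 116 left.
October 2010 has 31 days: 116 − 31 = 85 left.
September 2010 has 30 days: 85 − 30 = 55 left.
August 2010 has 31 days: 55 − 31 = 24 left.
July 2010 has 31 days; 31 − 24 = 7 → July 7, 2010.

July 7, 2010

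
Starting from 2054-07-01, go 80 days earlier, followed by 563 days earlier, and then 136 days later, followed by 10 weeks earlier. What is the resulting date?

Counting back 80 days from July 1, 2054:
Going back 1 day from July 1, 2054 reaches the end of the previous month; 80 − 1 = 79 left.
June 2054 has 30 days: 79 − 30 = 49 left.
May 2054 has 31 days: 49 − 31 = 18 left.
April 2054 has 30 days; 30 − 18 = 12 → April 12, 2054.
Counting back 563 days from April 12, 2054:
Going back 12 days from April 12, 2054 reaches the end of the previous month; 563 − 12 = 551 left.
March 2054 has 31 days: 551 − 31 = 520 left.
February 2054 has 28 days (2054 is not a leap year): 520 − 28 = 492 left.
January 2054 has 31 days: 492 − 31 = 461 left.
December 2053 has 31 days: 461 − 31 = 430 left.
November 2053 has 30 days: 430 − 30 = 400 left.
October 2053 has 31 days: 400 − 31 = 369 left.
September 2053 has 30 days: 369 − 30 = 339 left.
August 2053 has 31 days: 339 − 31 = 308 left.
July 2053 has 31 days: 308 − 31 = 277 left.
June 2053 has 30 days: 277 − 30 = 247 left.
May 2053 has 31 days: 247 − 31 = 216 left.
April 2053 has 30 days: 216 − 30 = 186 left.
March 2053 has 31 days: 186 − 31 = 155 left.
February 2053 has 28 days (2053 is not a leap year): 155 − 28 = 127 left.
January 2053 has 31 days: 127 − 31 = 96 left.
December 2052 has 31 days: 96 − 31 = 65 left.
November 2052 has 30 days: 65 − 30 = 35 left.
October 2052 has 31 days: 35 − 31 = 4 left.
September 2052 has 30 days; 30 − 4 = 26 → September 26, 2052.
Advancing 136 days from September 26, 2052:
September has 30 days, so 30 − 26 = 4 days remain after September 26, 2052; 136 − 4 = 132 left.
October 2052 has 31 days: 132 − 31 = 101 left.
November 2052 has 30 days: 101 − 30 = 71 left.
December 2052 has 31 days: 71 − 31 = 40 left.
January 2053 has 31 days: 40 − 31 = 9 left.
9 days into February 2053 → February 9, 2053.
Counting back 10 weeks (= 70 days) from February 9, 2053:
Going back 9 days from February 9, 2053 reaches the end of the previous month; 70 − 9 = 61 left.
January 2053 has 31 days: 61 − 31 = 30 left.
December 2052 has 31 days; 31 − 30 = 1 → December 1, 2052.

December 1, 2052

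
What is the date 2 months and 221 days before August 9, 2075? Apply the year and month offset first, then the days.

Subtracting 2 months and 221 days from August 9, 2075: first the month/year part, then the days.
month 8 − 2 = 6 → June 2075.
Day 9 is valid in June, giving June 9, 2075.
Now subtract 221 days from June 9, 2075.
Going back 9 days from June 9, 2075 reaches the end of the previous month; 221 − 9 = 212 left.
May 2075 has 31 days: 212 − 31 = 181 left.
April 2075 has 30 days: 181 − 30 = 151 left.
March 2075 has 31 days: 151 − 31 = 120 left.
February 2075 has 28 days (2075 is not a leap year): 120 − 28 = 92 left.
January 2075 has 31 days: 92 − 31 = 61 left.
December 2074 has 31 days: 61 − 31 = 30 left.
November 2074 has 30 days: 30 − 30 = 0 left.
October 2074 has 31 days; 31 − 0 = 31 → October 31, 2074.

October 31, 2074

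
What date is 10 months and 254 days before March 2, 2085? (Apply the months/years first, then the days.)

August 22, 2083

Subtracting 10 months and 254 days from March 2, 2085: first the month/year part, then the days.
month 3 − 10 = -7, which is month 5 of year 2084 → May 2084.
Day 2 is valid in May, giving May 2, 2084.
Now subtract 254 days from May 2, 2084.
Going back 2 days from May 2, 2084 reaches the end of the previous month; 254 − 2 = 252 left.
April 2084 has 30 days: 252 − 30 = 222 left.
March 2084 has 31 days: 222 − 31 = 191 left.
February 2084 has 29 days (2084 is a leap year): 191 − 29 = 162 left.
January 2084 has 31 days: 162 − 31 = 131 left.
December 2083 has 31 days: 131 − 31 = 100 left.
November 2083 has 30 days: 100 − 30 = 70 left.
October 2083 has 31 days: 70 − 31 = 39 left.
September 2083 has 30 days: 39 − 30 = 9 left.
August 2083 has 31 days; 31 − 9 = 22 → August 22, 2083.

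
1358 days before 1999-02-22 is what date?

June 5, 1995

Counting back 1358 days from February 22, 1999.
Going back 22 days from February 22, 1999 reaches the end of the previous month; 1358 − 22 = 1336 left.
January 1999 has 31 days: 1336 − 31 = 1305 left.
December 1998 has 31 days: 1305 − 31 = 1274 left.
November 1998 has 30 days: 1274 − 30 = 1244 left.
October 1998 has 31 days: 1244 − 31 = 1213 left.
September 1998 has 30 days: 1213 − 30 = 1183 left.
August 1998 has 31 days: 1183 − 31 = 1152 left.
July 1998 has 31 days: 1152 − 31 = 1121 left.
June 1998 has 30 days: 1121 − 30 = 1091 left.
May 1998 has 31 days: 1091 − 31 = 1060 left.
April 1998 has 30 days: 1060 − 30 = 1030 left.
March 1998 has 31 days: 1030 − 31 = 999 left.
February 1998 has 28 days (1998 is not a leap year): 999 − 28 = 971 left.
January 1998 has 31 days: 971 − 31 = 940 left.
December 1997 has 31 days: 940 − 31 = 909 left.
November 1997 has 30 days: 909 − 30 = 879 left.
October 1997 has 31 days: 879 − 31 = 848 left.
September 1997 has 30 days: 848 − 30 = 818 left.
August 1997 has 31 days: 818 − 31 = 787 left.
July 1997 has 31 days: 787 − 31 = 756 left.
June 1997 has 30 days: 756 − 30 = 726 left.
May 1997 has 31 days: 726 − 31 = 695 left.
April 1997 has 30 days: 695 − 30 = 665 left.
March 1997 has 31 days: 665 − 31 = 634 left.
February 1997 has 28 days (1997 is not a leap year): 634 − 28 = 606 left.
January 1997 has 31 days: 606 − 31 = 575 left.
December 1996 has 31 days: 575 − 31 = 544 left.
November 1996 has 30 days: 544 − 30 = 514 left.
October 1996 has 31 days: 514 − 31 = 483 left.
September 1996 has 30 days: 483 − 30 = 453 left.
August 1996 has 31 days: 453 − 31 = 422 left.
July 1996 has 31 days: 422 − 31 = 391 left.
June 1996 has 30 days: 391 − 30 = 361 left.
May 1996 has 31 days: 361 − 31 = 330 left.
April 1996 has 30 days: 330 − 30 = 300 left.
March 1996 has 31 days: 300 − 31 = 269 left.
February 1996 has 29 days (1996 is a leap year): 269 − 29 = 240 left.
January 1996 has 31 days: 240 − 31 = 209 left.
December 1995 has 31 days: 209 − 31 = 178 left.
November 1995 has 30 days: 178 − 30 = 148 left.
October 1995 has 31 days: 148 − 31 = 117 left.
September 1995 has 30 days: 117 − 30 = 87 left.
August 1995 has 31 days: 87 − 31 = 56 left.
July 1995 has 31 days: 56 − 31 = 25 left.
June 1995 has 30 days; 30 − 25 = 5 → June 5, 1995.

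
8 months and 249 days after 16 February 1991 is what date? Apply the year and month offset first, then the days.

Adding 8 months and 249 days from February 16, 1991: first the month/year part, then the days.
month 2 + 8 = 10 → October 1991.
Day 16 is valid in October, giving October 16, 1991.
Now add 249 days from October 16, 1991.
October has 31 days, so 31 − 16 = 15 days remain after October 16, 1991; 249 − 15 = 234 left.
November 1991 has 30 days: 234 − 30 = 204 left.
December 1991 has 31 days: 204 − 31 = 173 left.
January 1992 has 31 days: 173 − 31 = 142 left.
February 1992 has 29 days (1992 is a leap year): 142 − 29 = 113 left.
March 1992 has 31 days: 113 − 31 = 82 left.
April 1992 has 30 days: 82 − 30 = 52 left.
May 1992 has 31 days: 52 − 31 = 21 left.
21 days into June 1992 → June 21, 1992.

June 21, 1992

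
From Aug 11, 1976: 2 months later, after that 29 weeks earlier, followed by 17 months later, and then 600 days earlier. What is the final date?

Counting forward 2 months from August 11, 1976:
month 8 + 2 = 10 → October 1976.
Day 11 is valid in October, giving October 11, 1976.
Subtracting 29 weeks (= 203 days) from October 11, 1976:
Going back 11 days from October 11, 1976 reaches the end of the previous month; 203 − 11 = 192 left.
September 1976 has 30 days: 192 − 30 = 162 left.
August 1976 has 31 days: 162 − 31 = 131 left.
July 1976 has 31 days: 131 − 31 = 100 left.
June 1976 has 30 days: 100 − 30 = 70 left.
May 1976 has 31 days: 70 − 31 = 39 left.
April 1976 has 30 days: 39 − 30 = 9 left.
March 1976 has 31 days; 31 − 9 = 22 → March 22, 1976.
Counting forward 17 months from March 22, 1976:
month 3 + 17 = 20, which is month 8 of year 1977 → August 1977.
Day 22 is valid in August, giving August 22, 1977.
Counting back 600 days from August 22, 1977:
Going back 22 days from August 22, 1977 reaches the end of the previous month; 600 − 22 = 578 left.
July 1977 has 31 days: 578 − 31 = 547 left.
June 1977 has 30 days: 547 − 30 = 517 left.
May 1977 has 31 days: 517 − 31 = 486 left.
April 1977 has 30 days: 486 − 30 = 456 left.
March 1977 has 31 days: 456 − 31 = 425 left.
February 1977 has 28 days (1977 is not a leap year): 425 − 28 = 397 left.
January 1977 has 31 days: 397 − 31 = 366 left.
December 1976 has 31 days: 366 − 31 = 335 left.
November 1976 has 30 days: 335 − 30 = 305 left.
October 1976 has 31 days: 305 − 31 = 274 left.
September 1976 has 30 days: 274 − 30 = 244 left.
August 1976 has 31 days: 244 − 31 = 213 left.
July 1976 has 31 days: 213 − 31 = 182 left.
June 1976 has 30 days: 182 − 30 = 152 left.
May 1976 has 31 days: 152 − 31 = 121 left.
April 1976 has 30 days: 121 − 30 = 91 left.
March 1976 has 31 days: 91 − 31 = 60 left.
February 1976 has 29 days (1976 is a leap year): 60 − 29 = 31 left.
January 1976 has 31 days: 31 − 31 = 0 left.
December 1975 has 31 days; 31 − 0 = 31 → December 31, 1975.

December 31, 1975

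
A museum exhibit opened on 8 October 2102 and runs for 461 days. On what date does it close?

Advancing 461 days from October 8, 2102.
October has 31 days, so 31 − 8 = 23 days remain after October 8, 2102; 461 − 23 = 438 left.
November 2102 has 30 days: 438 − 30 = 408 left.
December 2102 has 31 days: 408 − 31 = 377 left.
January 2103 has 31 days: 377 − 31 = 346 left.
February 2103 has 28 days (2103 is not a leap year): 346 − 28 = 318 left.
March 2103 has 31 days: 318 − 31 = 287 left.
April 2103 has 30 days: 287 − 30 = 257 left.
May 2103 has 31 days: 257 − 31 = 226 left.
June 2103 has 30 days: 226 − 30 = 196 left.
July 2103 has 31 days: 196 − 31 = 165 left.
August 2103 has 31 days: 165 − 31 = 134 left.
September 2103 has 30 days: 134 − 30 = 104 left.
October 2103 has 31 days: 104 − 31 = 73 left.
November 2103 has 30 days: 73 − 30 = 43 left.
December 2103 has 31 days: 43 − 31 = 12 left.
12 days into January 2104 → January 12, 2104.

January 12, 2104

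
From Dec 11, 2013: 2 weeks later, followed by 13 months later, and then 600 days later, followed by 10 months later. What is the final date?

July 16, 2017

Counting forward 2 weeks (= 14 days) from December 11, 2013:
December has 31 days; 11 + 14 = 25, still in December.
Counting forward 13 months from December 25, 2013:
month 12 + 13 = 25, which is month 1 of year 2015 → January 2015.
Day 25 is valid in January, giving January 25, 2015.
Advancing 600 days from January 25, 2015:
January has 31 days, so 31 − 25 = 6 days remain after January 25, 2015; 600 − 6 = 594 left.
February 2015 has 28 days (2015 is not a leap year): 594 − 28 = 566 left.
March 2015 has 31 days: 566 − 31 = 535 left.
April 2015 has 30 days: 535 − 30 = 505 left.
May 2015 has 31 days: 505 − 31 = 474 left.
June 2015 has 30 days: 474 − 30 = 444 left.
July 2015 has 31 days: 444 − 31 = 413 left.
August 2015 has 31 days: 413 − 31 = 382 left.
September 2015 has 30 days: 382 − 30 = 352 left.
October 2015 has 31 days: 352 − 31 = 321 left.
November 2015 has 30 days: 321 − 30 = 291 left.
December 2015 has 31 days: 291 − 31 = 260 left.
January 2016 has 31 days: 260 − 31 = 229 left.
February 2016 has 29 days (2016 is a leap year): 229 − 29 = 200 left.
March 2016 has 31 days: 200 − 31 = 169 left.
April 2016 has 30 days: 169 − 30 = 139 left.
May 2016 has 31 days: 139 − 31 = 108 left.
June 2016 has 30 days: 108 − 30 = 78 left.
July 2016 has 31 days: 78 − 31 = 47 left.
August 2016 has 31 days: 47 − 31 = 16 left.
16 days into September 2016 → September 16, 2016.
Adding 10 months from September 16, 2016:
month 9 + 10 = 19, which is month 7 of year 2017 → July 2017.
Day 16 is valid in July, giving July 16, 2017.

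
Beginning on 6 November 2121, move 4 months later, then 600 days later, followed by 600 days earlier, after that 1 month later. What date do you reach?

Advancing 4 months from November 6, 2121:
month 11 + 4 = 15, which is month 3 of year 2122 → March 2122.
Day 6 is valid in March, giving March 6, 2122.
Advancing 600 days from March 6, 2122:
March has 31 days, so 31 − 6 = 25 days remain after March 6, 2122; 600 − 25 = 575 left.
April 2122 has 30 days: 575 − 30 = 545 left.
May 2122 has 31 days: 545 − 31 = 514 left.
June 2122 has 30 days: 514 − 30 = 484 left.
July 2122 has 31 days: 484 − 31 = 453 left.
August 2122 has 31 days: 453 − 31 = 422 left.
September 2122 has 30 days: 422 − 30 = 392 left.
October 2122 has 31 days: 392 − 31 = 361 left.
November 2122 has 30 days: 361 − 30 = 331 left.
December 2122 has 31 days: 331 − 31 = 300 left.
January 2123 has 31 days: 300 − 31 = 269 left.
February 2123 has 28 days (2123 is not a leap year): 269 − 28 = 241 left.
March 2123 has 31 days: 241 − 31 = 210 left.
April 2123 has 30 days: 210 − 30 = 180 left.
May 2123 has 31 days: 180 − 31 = 149 left.
June 2123 has 30 days: 149 − 30 = 119 left.
July 2123 has 31 days: 119 − 31 = 88 left.
August 2123 has 31 days: 88 − 31 = 57 left.
September 2123 has 30 days: 57 − 30 = 27 left.
27 days into October 2123 → October 27, 2123.
Subtracting 600 days from October 27, 2123:
Going back 27 days from October 27, 2123 reaches the end of the previous month; 600 − 27 = 573 left.
September 2123 has 30 days: 573 − 30 = 543 left.
August 2123 has 31 days: 543 − 31 = 512 left.
July 2123 has 31 days: 512 − 31 = 481 left.
June 2123 has 30 days: 481 − 30 = 451 left.
May 2123 has 31 days: 451 − 31 = 420 left.
April 2123 has 30 days: 420 − 30 = 390 left.
March 2123 has 31 days: 390 − 31 = 359 left.
February 2123 has 28 days (2123 is not a leap year): 359 − 28 = 331 left.
January 2123 has 31 days: 331 − 31 = 300 left.
December 2122 has 31 days: 300 − 31 = 269 left.
November 2122 has 30 days: 269 − 30 = 239 left.
October 2122 has 31 days: 239 − 31 = 208 left.
September 2122 has 30 days: 208 − 30 = 178 left.
August 2122 has 31 days: 178 − 31 = 147 left.
July 2122 has 31 days: 147 − 31 = 116 left.
June 2122 has 30 days: 116 − 30 = 86 left.
May 2122 has 31 days: 86 − 31 = 55 left.
April 2122 has 30 days: 55 − 30 = 25 left.
March 2122 has 31 days; 31 − 25 = 6 → March 6, 2122.
Adding 1 month from March 6, 2122:
month 3 + 1 = 4 → April 2122.
Day 6 is valid in April, giving April 6, 2122.

April 6, 2122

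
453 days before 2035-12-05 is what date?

September 8, 2034

Subtracting 453 days from December 5, 2035.
Going back 5 days from December 5, 2035 reaches the end of the previous month; 453 − 5 = 448 left.
November 2035 has 30 days: 448 − 30 = 418 left.
October 2035 has 31 days: 418 − 31 = 387 left.
September 2035 has 30 days: 387 − 30 = 357 left.
August 2035 has 31 days: 357 − 31 = 326 left.
July 2035 has 31 days: 326 − 31 = 295 left.
June 2035 has 30 days: 295 − 30 = 265 left.
May 2035 has 31 days: 265 − 31 = 234 left.
April 2035 has 30 days: 234 − 30 = 204 left.
March 2035 has 31 days: 204 − 31 = 173 left.
February 2035 has 28 days (2035 is not a leap year): 173 − 28 = 145 left.
January 2035 has 31 days: 145 − 31 = 114 left.
December 2034 has 31 days: 114 − 31 = 83 left.
November 2034 has 30 days: 83 − 30 = 53 left.
October 2034 has 31 days: 53 − 31 = 22 left.
September 2034 has 30 days; 30 − 22 = 8 → September 8, 2034.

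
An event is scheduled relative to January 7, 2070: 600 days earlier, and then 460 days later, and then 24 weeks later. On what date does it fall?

February 4, 2070

Subtracting 600 days from January 7, 2070:
Going back 7 days from January 7, 2070 reaches the end of the previous month; 600 − 7 = 593 left.
December 2069 has 31 days: 593 − 31 = 562 left.
November 2069 has 30 days: 562 − 30 = 532 left.
October 2069 has 31 days: 532 − 31 = 501 left.
September 2069 has 30 days: 501 − 30 = 471 left.
August 2069 has 31 days: 471 − 31 = 440 left.
July 2069 has 31 days: 440 − 31 = 409 left.
June 2069 has 30 days: 409 − 30 = 379 left.
May 2069 has 31 days: 379 − 31 = 348 left.
April 2069 has 30 days: 348 − 30 = 318 left.
March 2069 has 31 days: 318 − 31 = 287 left.
February 2069 has 28 days (2069 is not a leap year): 287 − 28 = 259 left.
January 2069 has 31 days: 259 − 31 = 228 left.
December 2068 has 31 days: 228 − 31 = 197 left.
November 2068 has 30 days: 197 − 30 = 167 left.
October 2068 has 31 days: 167 − 31 = 136 left.
September 2068 has 30 days: 136 − 30 = 106 left.
August 2068 has 31 days: 106 − 31 = 75 left.
July 2068 has 31 days: 75 − 31 = 44 left.
June 2068 has 30 days: 44 − 30 = 14 left.
May 2068 has 31 days; 31 − 14 = 17 → May 17, 2068.
Adding 460 days from May 17, 2068:
May has 31 days, so 31 − 17 = 14 days remain after May 17, 2068; 460 − 14 = 446 left.
June 2068 has 30 days: 446 − 30 = 416 left.
July 2068 has 31 days: 416 − 31 = 385 left.
August 2068 has 31 days: 385 − 31 = 354 left.
September 2068 has 30 days: 354 − 30 = 324 left.
October 2068 has 31 days: 324 − 31 = 293 left.
November 2068 has 30 days: 293 − 30 = 263 left.
December 2068 has 31 days: 263 − 31 = 232 left.
January 2069 has 31 days: 232 − 31 = 201 left.
February 2069 has 28 days (2069 is not a leap year): 201 − 28 = 173 left.
March 2069 has 31 days: 173 − 31 = 142 left.
April 2069 has 30 days: 142 − 30 = 112 left.
May 2069 has 31 days: 112 − 31 = 81 left.
June 2069 has 30 days: 81 − 30 = 51 left.
July 2069 has 31 days: 51 − 31 = 20 left.
20 days into August 2069 → August 20, 2069.
Adding 24 weeks (= 168 days) from August 20, 2069:
August has 31 days, so 31 − 20 = 11 days remain after August 20, 2069; 168 − 11 = 157 left.
September 2069 has 30 days: 157 − 30 = 127 left.
October 2069 has 31 days: 127 − 31 = 96 left.
November 2069 has 30 days: 96 − 30 = 66 left.
December 2069 has 31 days: 66 − 31 = 35 left.
January 2070 has 31 days: 35 − 31 = 4 left.
4 days into February 2070 → February 4, 2070.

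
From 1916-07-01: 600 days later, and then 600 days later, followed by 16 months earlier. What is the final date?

June 14, 1918

Adding 600 days from July 1, 1916:
July has 31 days, so 31 − 1 = 30 days remain after July 1, 1916; 600 − 30 = 570 left.
August 1916 has 31 days: 570 − 31 = 539 left.
September 1916 has 30 days: 539 − 30 = 509 left.
October 1916 has 31 days: 509 − 31 = 478 left.
November 1916 has 30 days: 478 − 30 = 448 left.
December 1916 has 31 days: 448 − 31 = 417 left.
January 1917 has 31 days: 417 − 31 = 386 left.
February 1917 has 28 days (1917 is not a leap year): 386 − 28 = 358 left.
March 1917 has 31 days: 358 − 31 = 327 left.
April 1917 has 30 days: 327 − 30 = 297 left.
May 1917 has 31 days: 297 − 31 = 266 left.
June 1917 has 30 days: 266 − 30 = 236 left.
July 1917 has 31 days: 236 − 31 = 205 left.
August 1917 has 31 days: 205 − 31 = 174 left.
September 1917 has 30 days: 174 − 30 = 144 left.
October 1917 has 31 days: 144 − 31 = 113 left.
November 1917 has 30 days: 113 − 30 = 83 left.
December 1917 has 31 days: 83 − 31 = 52 left.
January 1918 has 31 days: 52 − 31 = 21 left.
21 days into February 1918 → February 21, 1918.
Advancing 600 days from February 21, 1918:
February has 28 days, so 28 − 21 = 7 days remain after February 21, 1918; 600 − 7 = 593 left.
March 1918 has 31 days: 593 − 31 = 562 left.
April 1918 has 30 days: 562 − 30 = 532 left.
May 1918 has 31 days: 532 − 31 = 501 left.
June 1918 has 30 days: 501 − 30 = 471 left.
July 1918 has 31 days: 471 − 31 = 440 left.
August 1918 has 31 days: 440 − 31 = 409 left.
September 1918 has 30 days: 409 − 30 = 379 left.
October 1918 has 31 days: 379 − 31 = 348 left.
November 1918 has 30 days: 348 − 30 = 318 left.
December 1918 has 31 days: 318 − 31 = 287 left.
January 1919 has 31 days: 287 − 31 = 256 left.
February 1919 has 28 days (1919 is not a leap year): 256 − 28 = 228 left.
March 1919 has 31 days: 228 − 31 = 197 left.
April 1919 has 30 days: 197 − 30 = 167 left.
May 1919 has 31 days: 167 − 31 = 136 left.
June 1919 has 30 days: 136 − 30 = 106 left.
July 1919 has 31 days: 106 − 31 = 75 left.
August 1919 has 31 days: 75 − 31 = 44 left.
September 1919 has 30 days: 44 − 30 = 14 left.
14 days into October 1919 → October 14, 1919.
Counting back 16 months from October 14, 1919:
month 10 − 16 = -6, which is month 6 of year 1918 → June 1918.
Day 14 is valid in June, giving June 14, 1918.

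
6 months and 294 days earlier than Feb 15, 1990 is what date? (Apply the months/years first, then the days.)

Going back 6 months and 294 days from February 15, 1990: first the month/year part, then the days.
month 2 − 6 = -4, which is month 8 of year 1989 → August 1989.
Day 15 is valid in August, giving August 15, 1989.
Now subtract 294 days from August 15, 1989.
Going back 15 days from August 15, 1989 reaches the end of the previous month; 294 − 15 = 279 left.
July 1989 has 31 days: 279 − 31 = 248 left.
June 1989 has 30 days: 248 − 30 = 218 left.
May 1989 has 31 days: 218 − 31 = 187 left.
April 1989 has 30 days: 187 − 30 = 157 left.
March 1989 has 31 days: 157 − 31 = 126 left.
February 1989 has 28 days (1989 is not a leap year): 126 − 28 = 98 left.
January 1989 has 31 days: 98 − 31 = 67 left.
December 1988 has 31 days: 67 − 31 = 36 left.
November 1988 has 30 days: 36 − 30 = 6 left.
October 1988 has 31 days; 31 − 6 = 25 → October 25, 1988.

October 25, 1988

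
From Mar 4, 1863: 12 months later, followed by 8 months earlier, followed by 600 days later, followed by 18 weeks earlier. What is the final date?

Adding 12 months from March 4, 1863:
month 3 + 12 = 15, which is month 3 of year 1864 → March 1864.
Day 4 is valid in March, giving March 4, 1864.
Subtracting 8 months from March 4, 1864:
month 3 − 8 = -5, which is month 7 of year 1863 → July 1863.
Day 4 is valid in July, giving July 4, 1863.
Counting forward 600 days from July 4, 1863:
July has 31 days, so 31 − 4 = 27 days remain after July 4, 1863; 600 − 27 = 573 left.
August 1863 has 31 days: 573 − 31 = 542 left.
September 1863 has 30 days: 542 − 30 = 512 left.
October 1863 has 31 days: 512 − 31 = 481 left.
November 1863 has 30 days: 481 − 30 = 451 left.
December 1863 has 31 days: 451 − 31 = 420 left.
January 1864 has 31 days: 420 − 31 = 389 left.
February 1864 has 29 days (1864 is a leap year): 389 − 29 = 360 left.
March 1864 has 31 days: 360 − 31 = 329 left.
April 1864 has 30 days: 329 − 30 = 299 left.
May 1864 has 31 days: 299 − 31 = 268 left.
June 1864 has 30 days: 268 − 30 = 238 left.
July 1864 has 31 days: 238 − 31 = 207 left.
August 1864 has 31 days: 207 − 31 = 176 left.
September 1864 has 30 days: 176 − 30 = 146 left.
October 1864 has 31 days: 146 − 31 = 115 left.
November 1864 has 30 days: 115 − 30 = 85 left.
December 1864 has 31 days: 85 − 31 = 54 left.
January 1865 has 31 days: 54 − 31 = 23 left.
23 days into February 1865 → February 23, 1865.
Subtracting 18 weeks (= 126 days) from February 23, 1865:
Going back 23 days from February 23, 1865 reaches the end of the previous month; 126 − 23 = 103 left.
January 1865 has 31 days: 103 − 31 = 72 left.
December 1864 has 31 days: 72 − 31 = 41 left.
November 1864 has 30 days: 41 − 30 = 11 left.
October 1864 has 31 days; 31 − 11 = 20 → October 20, 1864.

October 20, 1864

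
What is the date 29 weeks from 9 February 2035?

August 31, 2035

Counting forward 29 weeks = 203 days from February 9, 2035.
February has 28 days, so 28 − 9 = 19 days remain after February 9, 2035; 203 − 19 = 184 left.
March 2035 has 31 days: 184 − 31 = 153 left.
April 2035 has 30 days: 153 − 30 = 123 left.
May 2035 has 31 days: 123 − 31 = 92 left.
June 2035 has 30 days: 92 − 30 = 62 left.
July 2035 has 31 days: 62 − 31 = 31 left.
31 days into August 2035 → August 31, 2035.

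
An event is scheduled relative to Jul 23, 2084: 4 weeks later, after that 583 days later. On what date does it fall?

Advancing 4 weeks (= 28 days) from July 23, 2084:
July has 31 days, so 31 − 23 = 8 days remain after July 23, 2084; 28 − 8 = 20 left.
20 days into August 2084 → August 20, 2084.
Adding 583 days from August 20, 2084:
August has 31 days, so 31 − 20 = 11 days remain after August 20, 2084; 583 − 11 = 572 left.
September 2084 has 30 days: 572 − 30 = 542 left.
October 2084 has 31 days: 542 − 31 = 511 left.
November 2084 has 30 days: 511 − 30 = 481 left.
December 2084 has 31 days: 481 − 31 = 450 left.
January 2085 has 31 days: 450 − 31 = 419 left.
February 2085 has 28 days (2085 is not a leap year): 419 − 28 = 391 left.
March 2085 has 31 days: 391 − 31 = 360 left.
April 2085 has 30 days: 360 − 30 = 330 left.
May 2085 has 31 days: 330 − 31 = 299 left.
June 2085 has 30 days: 299 − 30 = 269 left.
July 2085 has 31 days: 269 − 31 = 238 left.
August 2085 has 31 days: 238 − 31 = 207 left.
September 2085 has 30 days: 207 − 30 = 177 left.
October 2085 has 31 days: 177 − 31 = 146 left.
November 2085 has 30 days: 146 − 30 = 116 left.
December 2085 has 31 days: 116 − 31 = 85 left.
January 2086 has 31 days: 85 − 31 = 54 left.
February 2086 has 28 days (2086 is not a leap year): 54 − 28 = 26 left.
26 days into March 2086 → March 26, 2086.

March 26, 2086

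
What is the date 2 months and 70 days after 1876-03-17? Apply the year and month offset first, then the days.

July 26, 1876

Advancing 2 months and 70 days from March 17, 1876: first the month/year part, then the days.
month 3 + 2 = 5 → May 1876.
Day 17 is valid in May, giving May 17, 1876.
Now add 70 days from May 17, 1876.
May has 31 days, so 31 − 17 = 14 days remain after May 17, 1876; 70 − 14 = 56 left.
June 1876 has 30 days: 56 − 30 = 26 left.
26 days into July 1876 → July 26, 1876.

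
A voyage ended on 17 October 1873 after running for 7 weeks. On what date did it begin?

August 29, 1873

Counting back 7 weeks = 49 days from October 17, 1873.
Going back 17 days from October 17, 1873 reaches the end of the previous month; 49 − 17 = 32 left.
September 1873 has 30 days: 32 − 30 = 2 left.
August 1873 has 31 days; 31 − 2 = 29 → August 29, 1873.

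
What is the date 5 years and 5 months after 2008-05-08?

October 8, 2013

Adding 5 years and 5 months from May 8, 2008.
+5 years → 2013; month 5 + 5 = 10 → October 2013.
Day 8 is valid in October, giving October 8, 2013.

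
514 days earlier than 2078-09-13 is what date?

April 17, 2077

Going back 514 days from September 13, 2078.
Going back 13 days from September 13, 2078 reaches the end of the previous month; 514 − 13 = 501 left.
August 2078 has 31 days: 501 − 31 = 470 left.
July 2078 has 31 days: 470 − 31 = 439 left.
June 2078 has 30 days: 439 − 30 = 409 left.
May 2078 has 31 days: 409 − 31 = 378 left.
April 2078 has 30 days: 378 − 30 = 348 left.
March 2078 has 31 days: 348 − 31 = 317 left.
February 2078 has 28 days (2078 is not a leap year): 317 − 28 = 289 left.
January 2078 has 31 days: 289 − 31 = 258 left.
December 2077 has 31 days: 258 − 31 = 227 left.
November 2077 has 30 days: 227 − 30 = 197 left.
October 2077 has 31 days: 197 − 31 = 166 left.
September 2077 has 30 days: 166 − 30 = 136 left.
August 2077 has 31 days: 136 − 31 = 105 left.
July 2077 has 31 days: 105 − 31 = 74 left.
June 2077 has 30 days: 74 − 30 = 44 left.
May 2077 has 31 days: 44 − 31 = 13 left.
April 2077 has 30 days; 30 − 13 = 17 → April 17, 2077.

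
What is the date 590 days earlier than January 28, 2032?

June 17, 2030

Going back 590 days from January 28, 2032.
Going back 28 days from January 28, 2032 reaches the end of the previous month; 590 − 28 = 562 left.
December 2031 has 31 days: 562 − 31 = 531 left.
November 2031 has 30 days: 531 − 30 = 501 left.
October 2031 has 31 days: 501 − 31 = 470 left.
September 2031 has 30 days: 470 − 30 = 440 left.
August 2031 has 31 days: 440 − 31 = 409 left.
July 2031 has 31 days: 409 − 31 = 378 left.
June 2031 has 30 days: 378 − 30 = 348 left.
May 2031 has 31 days: 348 − 31 = 317 left.
April 2031 has 30 days: 317 − 30 = 287 left.
March 2031 has 31 days: 287 − 31 = 256 left.
February 2031 has 28 days (2031 is not a leap year): 256 − 28 = 228 left.
January 2031 has 31 days: 228 − 31 = 197 left.
December 2030 has 31 days: 197 − 31 = 166 left.
November 2030 has 30 days: 166 − 30 = 136 left.
October 2030 has 31 days: 136 − 31 = 105 left.
September 2030 has 30 days: 105 − 30 = 75 left.
August 2030 has 31 days: 75 − 31 = 44 left.
July 2030 has 31 days: 44 − 31 = 13 left.
June 2030 has 30 days; 30 − 13 = 17 → June 17, 2030.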